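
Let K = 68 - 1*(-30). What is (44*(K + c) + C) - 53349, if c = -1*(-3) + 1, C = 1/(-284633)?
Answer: -13907453014/284633 ≈ -48861.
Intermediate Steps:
K = 98 (K = 68 + 30 = 98)
C = -1/284633 ≈ -3.5133e-6
c = 4 (c = 3 + 1 = 4)
(44*(K + c) + C) - 53349 = (44*(98 + 4) - 1/284633) - 53349 = (44*102 - 1/284633) - 53349 = (4488 - 1/284633) - 53349 = 1277432903/284633 - 53349 = -13907453014/284633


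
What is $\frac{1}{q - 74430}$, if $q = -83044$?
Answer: $- \frac{1}{157474} \approx -6.3503 \cdot 10^{-6}$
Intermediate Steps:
$\frac{1}{q - 74430} = \frac{1}{-83044 - 74430} = \frac{1}{-157474} = - \frac{1}{157474}$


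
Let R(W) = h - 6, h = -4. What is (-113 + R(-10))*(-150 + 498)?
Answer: -42804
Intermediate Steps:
R(W) = -10 (R(W) = -4 - 6 = -10)
(-113 + R(-10))*(-150 + 498) = (-113 - 10)*(-150 + 498) = -123*348 = -42804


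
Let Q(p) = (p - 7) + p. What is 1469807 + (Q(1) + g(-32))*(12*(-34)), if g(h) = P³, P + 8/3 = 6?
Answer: 13110623/9 ≈ 1.4567e+6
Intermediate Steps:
P = 10/3 (P = -8/3 + 6 = 10/3 ≈ 3.3333)
g(h) = 1000/27 (g(h) = (10/3)³ = 1000/27)
Q(p) = -7 + 2*p (Q(p) = (-7 + p) + p = -7 + 2*p)
1469807 + (Q(1) + g(-32))*(12*(-34)) = 1469807 + ((-7 + 2*1) + 1000/27)*(12*(-34)) = 1469807 + ((-7 + 2) + 1000/27)*(-408) = 1469807 + (-5 + 1000/27)*(-408) = 1469807 + (865/27)*(-408) = 1469807 - 117640/9 = 13110623/9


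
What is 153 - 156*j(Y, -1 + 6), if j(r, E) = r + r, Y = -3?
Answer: 1089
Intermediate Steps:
j(r, E) = 2*r
153 - 156*j(Y, -1 + 6) = 153 - 312*(-3) = 153 - 156*(-6) = 153 + 936 = 1089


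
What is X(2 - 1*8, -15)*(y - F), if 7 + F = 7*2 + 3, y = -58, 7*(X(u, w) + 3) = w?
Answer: 2448/7 ≈ 349.71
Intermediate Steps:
X(u, w) = -3 + w/7
F = 10 (F = -7 + (7*2 + 3) = -7 + (14 + 3) = -7 + 17 = 10)
X(2 - 1*8, -15)*(y - F) = (-3 + (1/7)*(-15))*(-58 - 1*10) = (-3 - 15/7)*(-58 - 10) = -36/7*(-68) = 2448/7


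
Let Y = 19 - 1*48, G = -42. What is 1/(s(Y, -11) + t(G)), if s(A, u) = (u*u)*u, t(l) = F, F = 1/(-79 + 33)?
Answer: -46/61227 ≈ -0.00075130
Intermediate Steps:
Y = -29 (Y = 19 - 48 = -29)
F = -1/46 (F = 1/(-46) = -1/46 ≈ -0.021739)
t(l) = -1/46
s(A, u) = u³ (s(A, u) = u²*u = u³)
1/(s(Y, -11) + t(G)) = 1/((-11)³ - 1/46) = 1/(-1331 - 1/46) = 1/(-61227/46) = -46/61227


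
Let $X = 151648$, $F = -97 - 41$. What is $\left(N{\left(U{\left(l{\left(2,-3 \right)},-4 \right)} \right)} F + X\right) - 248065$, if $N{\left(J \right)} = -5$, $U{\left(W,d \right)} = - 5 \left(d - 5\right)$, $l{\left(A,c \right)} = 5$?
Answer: $-95727$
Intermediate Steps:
$U{\left(W,d \right)} = 25 - 5 d$ ($U{\left(W,d \right)} = - 5 \left(-5 + d\right) = 25 - 5 d$)
$F = -138$ ($F = -97 - 41 = -138$)
$\left(N{\left(U{\left(l{\left(2,-3 \right)},-4 \right)} \right)} F + X\right) - 248065 = \left(\left(-5\right) \left(-138\right) + 151648\right) - 248065 = \left(690 + 151648\right) - 248065 = 152338 - 248065 = -95727$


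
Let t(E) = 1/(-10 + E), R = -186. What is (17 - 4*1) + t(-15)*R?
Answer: 511/25 ≈ 20.440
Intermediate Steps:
(17 - 4*1) + t(-15)*R = (17 - 4*1) - 186/(-10 - 15) = (17 - 4) - 186/(-25) = 13 - 1/25*(-186) = 13 + 186/25 = 511/25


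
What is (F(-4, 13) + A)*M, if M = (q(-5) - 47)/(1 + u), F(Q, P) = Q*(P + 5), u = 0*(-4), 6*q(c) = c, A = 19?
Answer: 15211/6 ≈ 2535.2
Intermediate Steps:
q(c) = c/6
u = 0
F(Q, P) = Q*(5 + P)
M = -287/6 (M = ((⅙)*(-5) - 47)/(1 + 0) = (-⅚ - 47)/1 = -287/6*1 = -287/6 ≈ -47.833)
(F(-4, 13) + A)*M = (-4*(5 + 13) + 19)*(-287/6) = (-4*18 + 19)*(-287/6) = (-72 + 19)*(-287/6) = -53*(-287/6) = 15211/6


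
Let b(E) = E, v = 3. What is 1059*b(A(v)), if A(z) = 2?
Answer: 2118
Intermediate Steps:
1059*b(A(v)) = 1059*2 = 2118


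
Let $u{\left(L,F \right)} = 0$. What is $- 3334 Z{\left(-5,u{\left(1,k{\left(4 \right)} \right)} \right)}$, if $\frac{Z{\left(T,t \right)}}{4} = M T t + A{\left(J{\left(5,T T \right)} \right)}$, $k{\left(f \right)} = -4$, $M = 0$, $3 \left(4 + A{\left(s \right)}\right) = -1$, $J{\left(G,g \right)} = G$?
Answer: $\frac{173368}{3} \approx 57789.0$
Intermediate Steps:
$A{\left(s \right)} = - \frac{13}{3}$ ($A{\left(s \right)} = -4 + \frac{1}{3} \left(-1\right) = -4 - \frac{1}{3} = - \frac{13}{3}$)
$Z{\left(T,t \right)} = - \frac{52}{3}$ ($Z{\left(T,t \right)} = 4 \left(0 T t - \frac{13}{3}\right) = 4 \left(0 t - \frac{13}{3}\right) = 4 \left(0 - \frac{13}{3}\right) = 4 \left(- \frac{13}{3}\right) = - \frac{52}{3}$)
$- 3334 Z{\left(-5,u{\left(1,k{\left(4 \right)} \right)} \right)} = \left(-3334\right) \left(- \frac{52}{3}\right) = \frac{173368}{3}$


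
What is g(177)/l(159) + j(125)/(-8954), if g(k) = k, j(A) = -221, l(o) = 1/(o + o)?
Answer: 503985065/8954 ≈ 56286.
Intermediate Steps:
l(o) = 1/(2*o)
g(177)/l(159) + j(125)/(-8954) = 177/(((1/2)/159)) - 221/(-8954) = 177/(((1/2)*(1/159))) - 221*(-1/8954) = 177/(1/318) + 221/8954 = 177*318 + 221/8954 = 56286 + 221/8954 = 503985065/8954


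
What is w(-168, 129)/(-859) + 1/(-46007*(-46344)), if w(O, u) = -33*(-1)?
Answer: -70360896605/1831515482472 ≈ -0.038417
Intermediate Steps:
w(O, u) = 33
w(-168, 129)/(-859) + 1/(-46007*(-46344)) = 33/(-859) + 1/(-46007*(-46344)) = 33*(-1/859) - 1/46007*(-1/46344) = -33/859 + 1/2132148408 = -70360896605/1831515482472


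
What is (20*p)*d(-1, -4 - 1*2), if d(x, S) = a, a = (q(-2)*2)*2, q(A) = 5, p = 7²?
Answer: 19600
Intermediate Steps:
p = 49
a = 20 (a = (5*2)*2 = 10*2 = 20)
d(x, S) = 20
(20*p)*d(-1, -4 - 1*2) = (20*49)*20 = 980*20 = 19600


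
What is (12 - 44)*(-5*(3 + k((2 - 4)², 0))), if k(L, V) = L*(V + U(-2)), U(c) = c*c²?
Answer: -4640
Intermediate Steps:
U(c) = c³
k(L, V) = L*(-8 + V) (k(L, V) = L*(V + (-2)³) = L*(V - 8) = L*(-8 + V))
(12 - 44)*(-5*(3 + k((2 - 4)², 0))) = (12 - 44)*(-5*(3 + (2 - 4)²*(-8 + 0))) = -(-160)*(3 + (-2)²*(-8)) = -(-160)*(3 + 4*(-8)) = -(-160)*(3 - 32) = -(-160)*(-29) = -32*145 = -4640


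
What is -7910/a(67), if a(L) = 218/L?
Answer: -264985/109 ≈ -2431.1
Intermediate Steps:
-7910/a(67) = -7910/(218/67) = -7910/(218*(1/67)) = -7910/218/67 = -7910*67/218 = -264985/109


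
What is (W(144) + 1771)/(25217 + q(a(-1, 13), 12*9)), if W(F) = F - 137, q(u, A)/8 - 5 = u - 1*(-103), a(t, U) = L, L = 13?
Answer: 1778/26185 ≈ 0.067901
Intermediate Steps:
a(t, U) = 13
q(u, A) = 864 + 8*u (q(u, A) = 40 + 8*(u - 1*(-103)) = 40 + 8*(u + 103) = 40 + 8*(103 + u) = 40 + (824 + 8*u) = 864 + 8*u)
W(F) = -137 + F
(W(144) + 1771)/(25217 + q(a(-1, 13), 12*9)) = ((-137 + 144) + 1771)/(25217 + (864 + 8*13)) = (7 + 1771)/(25217 + (864 + 104)) = 1778/(25217 + 968) = 1778/26185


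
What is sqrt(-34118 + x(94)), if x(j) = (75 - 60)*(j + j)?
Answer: I*sqrt(31298) ≈ 176.91*I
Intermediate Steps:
x(j) = 30*j (x(j) = 15*(2*j) = 30*j)
sqrt(-34118 + x(94)) = sqrt(-34118 + 30*94) = sqrt(-34118 + 2820) = sqrt(-31298) = I*sqrt(31298)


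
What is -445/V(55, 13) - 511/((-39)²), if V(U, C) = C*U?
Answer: -16034/16731 ≈ -0.95834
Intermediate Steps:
-445/V(55, 13) - 511/((-39)²) = -445/(13*55) - 511/((-39)²) = -445/715 - 511/1521 = -445*1/715 - 511*1/1521 = -89/143 - 511/1521 = -16034/16731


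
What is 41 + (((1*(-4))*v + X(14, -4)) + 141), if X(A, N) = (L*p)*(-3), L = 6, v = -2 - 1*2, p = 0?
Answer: 198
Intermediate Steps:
v = -4 (v = -2 - 2 = -4)
X(A, N) = 0 (X(A, N) = (6*0)*(-3) = 0*(-3) = 0)
41 + (((1*(-4))*v + X(14, -4)) + 141) = 41 + (((1*(-4))*(-4) + 0) + 141) = 41 + ((-4*(-4) + 0) + 141) = 41 + ((16 + 0) + 141) = 41 + (16 + 141) = 41 + 157 = 198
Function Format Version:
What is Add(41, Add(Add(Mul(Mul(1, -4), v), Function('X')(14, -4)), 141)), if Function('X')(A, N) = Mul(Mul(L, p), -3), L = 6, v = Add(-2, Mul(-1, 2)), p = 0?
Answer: 198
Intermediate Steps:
v = -4 (v = Add(-2, -2) = -4)
Function('X')(A, N) = 0 (Function('X')(A, N) = Mul(Mul(6, 0), -3) = Mul(0, -3) = 0)
Add(41, Add(Add(Mul(Mul(1, -4), v), Function('X')(14, -4)), 141)) = Add(41, Add(Add(Mul(Mul(1, -4), -4), 0), 141)) = Add(41, Add(Add(Mul(-4, -4), 0), 141)) = Add(41, Add(Add(16, 0), 141)) = Add(41, Add(16, 141)) = Add(41, 157) = 198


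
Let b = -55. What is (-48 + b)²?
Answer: 10609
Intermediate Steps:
(-48 + b)² = (-48 - 55)² = (-103)² = 10609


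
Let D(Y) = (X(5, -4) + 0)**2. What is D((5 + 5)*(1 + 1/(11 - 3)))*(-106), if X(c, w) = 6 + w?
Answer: -424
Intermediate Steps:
D(Y) = 4 (D(Y) = ((6 - 4) + 0)**2 = (2 + 0)**2 = 2**2 = 4)
D((5 + 5)*(1 + 1/(11 - 3)))*(-106) = 4*(-106) = -424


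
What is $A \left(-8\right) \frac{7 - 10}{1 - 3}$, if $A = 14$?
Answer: $-168$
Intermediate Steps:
$A \left(-8\right) \frac{7 - 10}{1 - 3} = 14 \left(-8\right) \frac{7 - 10}{1 - 3} = - 112 \left(- \frac{3}{-2}\right) = - 112 \left(\left(-3\right) \left(- \frac{1}{2}\right)\right) = \left(-112\right) \frac{3}{2} = -168$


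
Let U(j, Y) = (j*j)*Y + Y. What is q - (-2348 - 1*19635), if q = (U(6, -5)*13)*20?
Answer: -26117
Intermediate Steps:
U(j, Y) = Y + Y*j² (U(j, Y) = j²*Y + Y = Y*j² + Y = Y + Y*j²)
q = -48100 (q = (-5*(1 + 6²)*13)*20 = (-5*(1 + 36)*13)*20 = (-5*37*13)*20 = -185*13*20 = -2405*20 = -48100)
q - (-2348 - 1*19635) = -48100 - (-2348 - 1*19635) = -48100 - (-2348 - 19635) = -48100 - 1*(-21983) = -48100 + 21983 = -26117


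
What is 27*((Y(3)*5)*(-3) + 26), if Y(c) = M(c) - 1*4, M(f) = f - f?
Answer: 2322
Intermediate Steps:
M(f) = 0
Y(c) = -4 (Y(c) = 0 - 1*4 = 0 - 4 = -4)
27*((Y(3)*5)*(-3) + 26) = 27*(-4*5*(-3) + 26) = 27*(-20*(-3) + 26) = 27*(60 + 26) = 27*86 = 2322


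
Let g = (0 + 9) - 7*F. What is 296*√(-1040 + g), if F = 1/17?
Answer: 296*I*√298078/17 ≈ 9506.2*I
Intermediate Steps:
F = 1/17 ≈ 0.058824
g = 146/17 (g = (0 + 9) - 7*1/17 = 9 - 7/17 = 146/17 ≈ 8.5882)
296*√(-1040 + g) = 296*√(-1040 + 146/17) = 296*√(-17534/17) = 296*(I*√298078/17) = 296*I*√298078/17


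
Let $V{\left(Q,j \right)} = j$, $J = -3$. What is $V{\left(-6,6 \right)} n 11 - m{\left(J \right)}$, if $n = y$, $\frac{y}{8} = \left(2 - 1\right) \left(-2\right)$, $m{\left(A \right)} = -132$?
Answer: $-924$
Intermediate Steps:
$y = -16$ ($y = 8 \left(2 - 1\right) \left(-2\right) = 8 \cdot 1 \left(-2\right) = 8 \left(-2\right) = -16$)
$n = -16$
$V{\left(-6,6 \right)} n 11 - m{\left(J \right)} = 6 \left(-16\right) 11 - -132 = \left(-96\right) 11 + 132 = -1056 + 132 = -924$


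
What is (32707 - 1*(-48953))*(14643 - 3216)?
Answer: 933128820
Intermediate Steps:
(32707 - 1*(-48953))*(14643 - 3216) = (32707 + 48953)*11427 = 81660*11427 = 933128820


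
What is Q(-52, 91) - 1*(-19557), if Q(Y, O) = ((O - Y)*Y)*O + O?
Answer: -657028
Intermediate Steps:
Q(Y, O) = O + O*Y*(O - Y) (Q(Y, O) = (Y*(O - Y))*O + O = O*Y*(O - Y) + O = O + O*Y*(O - Y))
Q(-52, 91) - 1*(-19557) = 91*(1 - 1*(-52)² + 91*(-52)) - 1*(-19557) = 91*(1 - 1*2704 - 4732) + 19557 = 91*(1 - 2704 - 4732) + 19557 = 91*(-7435) + 19557 = -676585 + 19557 = -657028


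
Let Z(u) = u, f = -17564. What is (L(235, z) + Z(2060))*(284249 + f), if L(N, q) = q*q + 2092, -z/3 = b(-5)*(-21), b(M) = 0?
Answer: 1107276120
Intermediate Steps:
z = 0 (z = -0*(-21) = -3*0 = 0)
L(N, q) = 2092 + q**2 (L(N, q) = q**2 + 2092 = 2092 + q**2)
(L(235, z) + Z(2060))*(284249 + f) = ((2092 + 0**2) + 2060)*(284249 - 17564) = ((2092 + 0) + 2060)*266685 = (2092 + 2060)*266685 = 4152*266685 = 1107276120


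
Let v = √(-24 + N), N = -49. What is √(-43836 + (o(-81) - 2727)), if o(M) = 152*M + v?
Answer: √(-58875 + I*√73) ≈ 0.018 + 242.64*I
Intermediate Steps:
v = I*√73 (v = √(-24 - 49) = √(-73) = I*√73 ≈ 8.544*I)
o(M) = 152*M + I*√73
√(-43836 + (o(-81) - 2727)) = √(-43836 + ((152*(-81) + I*√73) - 2727)) = √(-43836 + ((-12312 + I*√73) - 2727)) = √(-43836 + (-15039 + I*√73)) = √(-58875 + I*√73)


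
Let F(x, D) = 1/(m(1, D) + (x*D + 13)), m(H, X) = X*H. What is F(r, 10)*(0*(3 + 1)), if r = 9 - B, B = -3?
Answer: 0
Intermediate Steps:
m(H, X) = H*X
r = 12 (r = 9 - 1*(-3) = 9 + 3 = 12)
F(x, D) = 1/(13 + D + D*x) (F(x, D) = 1/(1*D + (x*D + 13)) = 1/(D + (D*x + 13)) = 1/(D + (13 + D*x)) = 1/(13 + D + D*x))
F(r, 10)*(0*(3 + 1)) = (0*(3 + 1))/(13 + 10 + 10*12) = (0*4)/(13 + 10 + 120) = 0/143 = (1/143)*0 = 0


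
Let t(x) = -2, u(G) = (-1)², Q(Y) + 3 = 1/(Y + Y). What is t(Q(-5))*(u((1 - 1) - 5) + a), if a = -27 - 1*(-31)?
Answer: -10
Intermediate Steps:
Q(Y) = -3 + 1/(2*Y) (Q(Y) = -3 + 1/(Y + Y) = -3 + 1/(2*Y))
u(G) = 1
a = 4 (a = -27 + 31 = 4)
t(Q(-5))*(u((1 - 1) - 5) + a) = -2*(1 + 4) = -2*5 = -10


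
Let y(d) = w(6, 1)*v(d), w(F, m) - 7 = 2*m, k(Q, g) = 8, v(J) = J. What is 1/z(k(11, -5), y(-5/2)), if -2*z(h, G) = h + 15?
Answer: -2/23 ≈ -0.086957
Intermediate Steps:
w(F, m) = 7 + 2*m
y(d) = 9*d (y(d) = (7 + 2*1)*d = (7 + 2)*d = 9*d)
z(h, G) = -15/2 - h/2 (z(h, G) = -(h + 15)/2 = -(15 + h)/2 = -15/2 - h/2)
1/z(k(11, -5), y(-5/2)) = 1/(-15/2 - ½*8) = 1/(-15/2 - 4) = 1/(-23/2) = -2/23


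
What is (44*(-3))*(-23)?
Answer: 3036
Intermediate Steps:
(44*(-3))*(-23) = -132*(-23) = 3036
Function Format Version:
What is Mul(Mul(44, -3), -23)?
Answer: 3036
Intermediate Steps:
Mul(Mul(44, -3), -23) = Mul(-132, -23) = 3036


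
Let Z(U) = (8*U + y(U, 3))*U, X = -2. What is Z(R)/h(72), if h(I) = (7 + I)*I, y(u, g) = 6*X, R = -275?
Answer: 1925/18 ≈ 106.94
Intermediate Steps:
y(u, g) = -12 (y(u, g) = 6*(-2) = -12)
h(I) = I*(7 + I)
Z(U) = U*(-12 + 8*U) (Z(U) = (8*U - 12)*U = (-12 + 8*U)*U = U*(-12 + 8*U))
Z(R)/h(72) = (4*(-275)*(-3 + 2*(-275)))/((72*(7 + 72))) = (4*(-275)*(-3 - 550))/((72*79)) = (4*(-275)*(-553))/5688 = 608300*(1/5688) = 1925/18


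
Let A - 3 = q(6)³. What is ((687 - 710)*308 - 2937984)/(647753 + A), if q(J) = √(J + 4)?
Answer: -238460683426/52448479317 + 3681335*√10/52448479317 ≈ -4.5463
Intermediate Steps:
q(J) = √(4 + J)
A = 3 + 10*√10 (A = 3 + (√(4 + 6))³ = 3 + (√10)³ = 3 + 10*√10 ≈ 34.623)
((687 - 710)*308 - 2937984)/(647753 + A) = ((687 - 710)*308 - 2937984)/(647753 + (3 + 10*√10)) = (-23*308 - 2937984)/(647756 + 10*√10) = (-7084 - 2937984)/(647756 + 10*√10) = -2945068/(647756 + 10*√10)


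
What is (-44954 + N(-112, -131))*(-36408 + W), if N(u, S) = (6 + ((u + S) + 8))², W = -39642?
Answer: -569386350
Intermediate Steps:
N(u, S) = (14 + S + u)² (N(u, S) = (6 + ((S + u) + 8))² = (6 + (8 + S + u))² = (14 + S + u)²)
(-44954 + N(-112, -131))*(-36408 + W) = (-44954 + (14 - 131 - 112)²)*(-36408 - 39642) = (-44954 + (-229)²)*(-76050) = (-44954 + 52441)*(-76050) = 7487*(-76050) = -569386350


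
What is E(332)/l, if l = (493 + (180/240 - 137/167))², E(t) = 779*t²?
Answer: 38314798863104/108423342729 ≈ 353.38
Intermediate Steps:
l = 108423342729/446224 (l = (493 + (180*(1/240) - 137*1/167))² = (493 + (¾ - 137/167))² = (493 - 47/668)² = (329277/668)² = 108423342729/446224 ≈ 2.4298e+5)
E(332)/l = (779*332²)/(108423342729/446224) = (779*110224)*(446224/108423342729) = 85864496*(446224/108423342729) = 38314798863104/108423342729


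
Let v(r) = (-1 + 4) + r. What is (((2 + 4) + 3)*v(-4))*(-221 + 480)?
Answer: -2331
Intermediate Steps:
v(r) = 3 + r
(((2 + 4) + 3)*v(-4))*(-221 + 480) = (((2 + 4) + 3)*(3 - 4))*(-221 + 480) = ((6 + 3)*(-1))*259 = (9*(-1))*259 = -9*259 = -2331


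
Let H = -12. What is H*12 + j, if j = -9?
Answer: -153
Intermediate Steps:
H*12 + j = -12*12 - 9 = -144 - 9 = -153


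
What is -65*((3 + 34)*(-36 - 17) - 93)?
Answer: 133510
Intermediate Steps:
-65*((3 + 34)*(-36 - 17) - 93) = -65*(37*(-53) - 93) = -65*(-1961 - 93) = -65*(-2054) = 133510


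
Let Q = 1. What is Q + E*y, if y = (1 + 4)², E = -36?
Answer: -899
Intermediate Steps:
y = 25 (y = 5² = 25)
Q + E*y = 1 - 36*25 = 1 - 900 = -899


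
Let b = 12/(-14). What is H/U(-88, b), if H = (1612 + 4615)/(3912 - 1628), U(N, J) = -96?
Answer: -6227/219264 ≈ -0.028400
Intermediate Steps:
b = -6/7 (b = 12*(-1/14) = -6/7 ≈ -0.85714)
H = 6227/2284 ≈ 2.7264
H/U(-88, b) = (6227/2284)/(-96) = (6227/2284)*(-1/96) = -6227/219264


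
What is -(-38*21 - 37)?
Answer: 835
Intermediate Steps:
-(-38*21 - 37) = -(-798 - 37) = -1*(-835) = 835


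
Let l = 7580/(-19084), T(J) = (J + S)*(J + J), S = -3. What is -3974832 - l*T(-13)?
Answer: -1458702704/367 ≈ -3.9747e+6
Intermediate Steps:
T(J) = 2*J*(-3 + J) (T(J) = (J - 3)*(J + J) = (-3 + J)*(2*J) = 2*J*(-3 + J))
l = -1895/4771 (l = 7580*(-1/19084) = -1895/4771 ≈ -0.39719)
-3974832 - l*T(-13) = -3974832 - (-1895)*2*(-13)*(-3 - 13)/4771 = -3974832 - (-1895)*2*(-13)*(-16)/4771 = -3974832 - (-1895)*416/4771 = -3974832 - 1*(-60640/367) = -3974832 + 60640/367 = -1458702704/367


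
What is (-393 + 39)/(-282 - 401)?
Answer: 354/683 ≈ 0.51830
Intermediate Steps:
(-393 + 39)/(-282 - 401) = -354/(-683) = -354*(-1/683) = 354/683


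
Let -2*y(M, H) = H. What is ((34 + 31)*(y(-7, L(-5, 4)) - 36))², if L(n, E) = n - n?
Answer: 5475600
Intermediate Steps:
L(n, E) = 0
y(M, H) = -H/2
((34 + 31)*(y(-7, L(-5, 4)) - 36))² = ((34 + 31)*(-½*0 - 36))² = (65*(0 - 36))² = (65*(-36))² = (-2340)² = 5475600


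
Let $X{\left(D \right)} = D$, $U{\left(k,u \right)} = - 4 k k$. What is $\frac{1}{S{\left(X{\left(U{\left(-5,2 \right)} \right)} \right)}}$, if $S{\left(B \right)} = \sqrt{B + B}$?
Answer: $- \frac{i \sqrt{2}}{20} \approx - 0.070711 i$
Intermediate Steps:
$U{\left(k,u \right)} = - 4 k^{2}$
$S{\left(B \right)} = \sqrt{2} \sqrt{B}$ ($S{\left(B \right)} = \sqrt{2 B} = \sqrt{2} \sqrt{B}$)
$\frac{1}{S{\left(X{\left(U{\left(-5,2 \right)} \right)} \right)}} = \frac{1}{\sqrt{2} \sqrt{- 4 \left(-5\right)^{2}}} = \frac{1}{\sqrt{2} \sqrt{\left(-4\right) 25}} = \frac{1}{\sqrt{2} \sqrt{-100}} = \frac{1}{\sqrt{2} \cdot 10 i} = \frac{1}{10 i \sqrt{2}} = - \frac{i \sqrt{2}}{20}$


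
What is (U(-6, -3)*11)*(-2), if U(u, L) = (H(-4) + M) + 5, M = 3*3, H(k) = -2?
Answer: -264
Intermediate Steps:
M = 9
U(u, L) = 12 (U(u, L) = (-2 + 9) + 5 = 7 + 5 = 12)
(U(-6, -3)*11)*(-2) = (12*11)*(-2) = 132*(-2) = -264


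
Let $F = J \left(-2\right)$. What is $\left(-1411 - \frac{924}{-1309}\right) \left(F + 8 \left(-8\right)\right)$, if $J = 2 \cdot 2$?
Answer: $\frac{1726200}{17} \approx 1.0154 \cdot 10^{5}$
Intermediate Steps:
$J = 4$
$F = -8$ ($F = 4 \left(-2\right) = -8$)
$\left(-1411 - \frac{924}{-1309}\right) \left(F + 8 \left(-8\right)\right) = \left(-1411 - \frac{924}{-1309}\right) \left(-8 + 8 \left(-8\right)\right) = \left(-1411 - - \frac{12}{17}\right) \left(-8 - 64\right) = \left(-1411 + \frac{12}{17}\right) \left(-72\right) = \left(- \frac{23975}{17}\right) \left(-72\right) = \frac{1726200}{17}$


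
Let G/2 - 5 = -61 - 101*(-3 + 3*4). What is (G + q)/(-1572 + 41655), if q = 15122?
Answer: 13192/40083 ≈ 0.32912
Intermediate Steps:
G = -1930 (G = 10 + 2*(-61 - 101*(-3 + 3*4)) = 10 + 2*(-61 - 101*(-3 + 12)) = 10 + 2*(-61 - 101*9) = 10 + 2*(-61 - 909) = 10 + 2*(-970) = 10 - 1940 = -1930)
(G + q)/(-1572 + 41655) = (-1930 + 15122)/(-1572 + 41655) = 13192/40083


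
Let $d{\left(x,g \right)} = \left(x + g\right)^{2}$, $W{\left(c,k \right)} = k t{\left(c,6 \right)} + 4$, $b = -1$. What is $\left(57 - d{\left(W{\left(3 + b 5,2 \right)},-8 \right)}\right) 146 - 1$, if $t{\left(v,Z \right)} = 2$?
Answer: $8321$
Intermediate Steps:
$W{\left(c,k \right)} = 4 + 2 k$ ($W{\left(c,k \right)} = k 2 + 4 = 2 k + 4 = 4 + 2 k$)
$d{\left(x,g \right)} = \left(g + x\right)^{2}$
$\left(57 - d{\left(W{\left(3 + b 5,2 \right)},-8 \right)}\right) 146 - 1 = \left(57 - \left(-8 + \left(4 + 2 \cdot 2\right)\right)^{2}\right) 146 - 1 = \left(57 - \left(-8 + \left(4 + 4\right)\right)^{2}\right) 146 - 1 = \left(57 - \left(-8 + 8\right)^{2}\right) 146 - 1 = \left(57 - 0^{2}\right) 146 - 1 = \left(57 - 0\right) 146 - 1 = \left(57 + 0\right) 146 - 1 = 57 \cdot 146 - 1 = 8322 - 1 = 8321$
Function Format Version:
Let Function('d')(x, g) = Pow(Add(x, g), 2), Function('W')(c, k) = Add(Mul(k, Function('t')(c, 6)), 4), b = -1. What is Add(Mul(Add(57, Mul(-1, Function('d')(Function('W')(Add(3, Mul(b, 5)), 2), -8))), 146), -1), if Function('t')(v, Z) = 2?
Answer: 8321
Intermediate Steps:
Function('W')(c, k) = Add(4, Mul(2, k)) (Function('W')(c, k) = Add(Mul(k, 2), 4) = Add(Mul(2, k), 4) = Add(4, Mul(2, k)))
Function('d')(x, g) = Pow(Add(g, x), 2)
Add(Mul(Add(57, Mul(-1, Function('d')(Function('W')(Add(3, Mul(b, 5)), 2), -8))), 146), -1) = Add(Mul(Add(57, Mul(-1, Pow(Add(-8, Add(4, Mul(2, 2))), 2))), 146), -1) = Add(Mul(Add(57, Mul(-1, Pow(Add(-8, Add(4, 4)), 2))), 146), -1) = Add(Mul(Add(57, Mul(-1, Pow(Add(-8, 8), 2))), 146), -1) = Add(Mul(Add(57, Mul(-1, Pow(0, 2))), 146), -1) = Add(Mul(Add(57, Mul(-1, 0)), 146), -1) = Add(Mul(Add(57, 0), 146), -1) = Add(Mul(57, 146), -1) = Add(8322, -1) = 8321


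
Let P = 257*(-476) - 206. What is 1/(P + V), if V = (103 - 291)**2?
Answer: -1/87194 ≈ -1.1469e-5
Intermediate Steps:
P = -122538 (P = -122332 - 206 = -122538)
V = 35344 (V = (-188)**2 = 35344)
1/(P + V) = 1/(-122538 + 35344) = 1/(-87194) = -1/87194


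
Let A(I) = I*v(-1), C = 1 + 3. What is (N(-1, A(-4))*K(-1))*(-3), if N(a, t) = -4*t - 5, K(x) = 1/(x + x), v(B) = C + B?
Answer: 129/2 ≈ 64.500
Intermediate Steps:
C = 4
v(B) = 4 + B
K(x) = 1/(2*x)
A(I) = 3*I (A(I) = I*(4 - 1) = I*3 = 3*I)
N(a, t) = -5 - 4*t
(N(-1, A(-4))*K(-1))*(-3) = ((-5 - 12*(-4))*((½)/(-1)))*(-3) = ((-5 - 4*(-12))*((½)*(-1)))*(-3) = ((-5 + 48)*(-½))*(-3) = (43*(-½))*(-3) = -43/2*(-3) = 129/2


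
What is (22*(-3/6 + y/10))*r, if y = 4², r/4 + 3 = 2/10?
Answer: -6776/25 ≈ -271.04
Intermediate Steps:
r = -56/5 (r = -12 + 4*(2/10) = -12 + 4*(2*(⅒)) = -12 + 4*(⅕) = -12 + ⅘ = -56/5 ≈ -11.200)
y = 16
(22*(-3/6 + y/10))*r = (22*(-3/6 + 16/10))*(-56/5) = (22*(-3*⅙ + 16*(⅒)))*(-56/5) = (22*(-½ + 8/5))*(-56/5) = (22*(11/10))*(-56/5) = (121/5)*(-56/5) = -6776/25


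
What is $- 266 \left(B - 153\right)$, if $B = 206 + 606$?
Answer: $-175294$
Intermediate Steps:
$B = 812$
$- 266 \left(B - 153\right) = - 266 \left(812 - 153\right) = \left(-266\right) 659 = -175294$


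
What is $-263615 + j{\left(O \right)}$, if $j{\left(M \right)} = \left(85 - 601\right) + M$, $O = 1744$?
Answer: $-262387$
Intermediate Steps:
$j{\left(M \right)} = -516 + M$
$-263615 + j{\left(O \right)} = -263615 + \left(-516 + 1744\right) = -263615 + 1228 = -262387$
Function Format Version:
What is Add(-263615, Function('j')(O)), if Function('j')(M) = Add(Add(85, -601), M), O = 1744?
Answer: -262387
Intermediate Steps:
Function('j')(M) = Add(-516, M)
Add(-263615, Function('j')(O)) = Add(-263615, Add(-516, 1744)) = Add(-263615, 1228) = -262387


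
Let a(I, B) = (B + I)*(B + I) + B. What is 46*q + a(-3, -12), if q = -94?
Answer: -4111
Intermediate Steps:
a(I, B) = B + (B + I)**2 (a(I, B) = (B + I)**2 + B = B + (B + I)**2)
46*q + a(-3, -12) = 46*(-94) + (-12 + (-12 - 3)**2) = -4324 + (-12 + (-15)**2) = -4324 + (-12 + 225) = -4324 + 213 = -4111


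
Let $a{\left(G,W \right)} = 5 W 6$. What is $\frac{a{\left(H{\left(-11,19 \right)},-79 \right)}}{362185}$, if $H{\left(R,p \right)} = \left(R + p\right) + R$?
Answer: $- \frac{474}{72437} \approx -0.0065436$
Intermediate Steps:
$H{\left(R,p \right)} = p + 2 R$
$a{\left(G,W \right)} = 30 W$
$\frac{a{\left(H{\left(-11,19 \right)},-79 \right)}}{362185} = \frac{30 \left(-79\right)}{362185} = \left(-2370\right) \frac{1}{362185} = - \frac{474}{72437}$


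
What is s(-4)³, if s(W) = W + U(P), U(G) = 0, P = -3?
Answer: -64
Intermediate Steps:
s(W) = W (s(W) = W + 0 = W)
s(-4)³ = (-4)³ = -64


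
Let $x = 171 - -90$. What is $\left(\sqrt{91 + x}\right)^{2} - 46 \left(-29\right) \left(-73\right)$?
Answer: $-97030$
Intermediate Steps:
$x = 261$ ($x = 171 + 90 = 261$)
$\left(\sqrt{91 + x}\right)^{2} - 46 \left(-29\right) \left(-73\right) = \left(\sqrt{91 + 261}\right)^{2} - 46 \left(-29\right) \left(-73\right) = \left(\sqrt{352}\right)^{2} - \left(-1334\right) \left(-73\right) = \left(4 \sqrt{22}\right)^{2} - 97382 = 352 - 97382 = -97030$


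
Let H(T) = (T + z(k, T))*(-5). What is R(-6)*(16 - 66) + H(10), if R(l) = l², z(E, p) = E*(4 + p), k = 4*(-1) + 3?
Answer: -1780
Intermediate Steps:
k = -1 (k = -4 + 3 = -1)
H(T) = 20 (H(T) = (T - (4 + T))*(-5) = (T + (-4 - T))*(-5) = -4*(-5) = 20)
R(-6)*(16 - 66) + H(10) = (-6)²*(16 - 66) + 20 = 36*(-50) + 20 = -1800 + 20 = -1780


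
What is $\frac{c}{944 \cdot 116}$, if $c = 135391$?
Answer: $\frac{135391}{109504} \approx 1.2364$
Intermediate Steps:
$\frac{c}{944 \cdot 116} = \frac{135391}{944 \cdot 116} = \frac{135391}{109504}$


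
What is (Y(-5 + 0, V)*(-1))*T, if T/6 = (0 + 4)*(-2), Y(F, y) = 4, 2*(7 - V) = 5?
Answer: 192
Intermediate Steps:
V = 9/2 (V = 7 - 1/2*5 = 7 - 5/2 = 9/2 ≈ 4.5000)
T = -48 (T = 6*((0 + 4)*(-2)) = 6*(4*(-2)) = 6*(-8) = -48)
(Y(-5 + 0, V)*(-1))*T = (4*(-1))*(-48) = -4*(-48) = 192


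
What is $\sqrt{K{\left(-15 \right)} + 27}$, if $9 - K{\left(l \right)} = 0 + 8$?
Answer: $2 \sqrt{7} \approx 5.2915$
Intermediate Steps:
$K{\left(l \right)} = 1$ ($K{\left(l \right)} = 9 - \left(0 + 8\right) = 9 - 8 = 1$)
$\sqrt{K{\left(-15 \right)} + 27} = \sqrt{1 + 27} = \sqrt{28} = 2 \sqrt{7}$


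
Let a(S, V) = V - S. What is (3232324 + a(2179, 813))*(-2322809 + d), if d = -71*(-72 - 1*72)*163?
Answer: -2120468042526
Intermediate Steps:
d = 1666512 (d = -71*(-72 - 72)*163 = -71*(-144)*163 = 10224*163 = 1666512)
(3232324 + a(2179, 813))*(-2322809 + d) = (3232324 + (813 - 1*2179))*(-2322809 + 1666512) = (3232324 + (813 - 2179))*(-656297) = (3232324 - 1366)*(-656297) = 3230958*(-656297) = -2120468042526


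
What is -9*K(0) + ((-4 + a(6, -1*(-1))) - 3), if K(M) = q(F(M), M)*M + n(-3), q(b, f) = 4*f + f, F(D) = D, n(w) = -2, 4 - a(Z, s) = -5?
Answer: 20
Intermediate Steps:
a(Z, s) = 9 (a(Z, s) = 4 - 1*(-5) = 4 + 5 = 9)
q(b, f) = 5*f
K(M) = -2 + 5*M**2 (K(M) = (5*M)*M - 2 = 5*M**2 - 2 = -2 + 5*M**2)
-9*K(0) + ((-4 + a(6, -1*(-1))) - 3) = -9*(-2 + 5*0**2) + ((-4 + 9) - 3) = -9*(-2 + 5*0) + (5 - 3) = -9*(-2 + 0) + 2 = -9*(-2) + 2 = 18 + 2 = 20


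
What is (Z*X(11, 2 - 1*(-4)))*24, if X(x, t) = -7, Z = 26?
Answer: -4368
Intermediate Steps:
(Z*X(11, 2 - 1*(-4)))*24 = (26*(-7))*24 = -182*24 = -4368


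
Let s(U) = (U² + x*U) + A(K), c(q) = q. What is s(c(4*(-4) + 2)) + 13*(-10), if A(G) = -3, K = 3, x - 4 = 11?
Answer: -147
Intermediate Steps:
x = 15 (x = 4 + 11 = 15)
s(U) = -3 + U² + 15*U (s(U) = (U² + 15*U) - 3 = -3 + U² + 15*U)
s(c(4*(-4) + 2)) + 13*(-10) = (-3 + (4*(-4) + 2)² + 15*(4*(-4) + 2)) + 13*(-10) = (-3 + (-16 + 2)² + 15*(-16 + 2)) - 130 = (-3 + (-14)² + 15*(-14)) - 130 = (-3 + 196 - 210) - 130 = -17 - 130 = -147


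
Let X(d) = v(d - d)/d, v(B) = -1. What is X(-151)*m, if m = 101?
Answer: 101/151 ≈ 0.66887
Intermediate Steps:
X(d) = -1/d
X(-151)*m = -1/(-151)*101 = -1*(-1/151)*101 = (1/151)*101 = 101/151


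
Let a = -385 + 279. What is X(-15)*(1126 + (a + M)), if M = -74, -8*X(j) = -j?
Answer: -7095/4 ≈ -1773.8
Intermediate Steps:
X(j) = j/8 (X(j) = -(-1)*j/8 = j/8)
a = -106
X(-15)*(1126 + (a + M)) = ((⅛)*(-15))*(1126 + (-106 - 74)) = -15*(1126 - 180)/8 = -15/8*946 = -7095/4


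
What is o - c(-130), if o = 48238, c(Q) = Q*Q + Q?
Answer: 31468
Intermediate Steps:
c(Q) = Q + Q² (c(Q) = Q² + Q = Q + Q²)
o - c(-130) = 48238 - (-130)*(1 - 130) = 48238 - (-130)*(-129) = 48238 - 1*16770 = 48238 - 16770 = 31468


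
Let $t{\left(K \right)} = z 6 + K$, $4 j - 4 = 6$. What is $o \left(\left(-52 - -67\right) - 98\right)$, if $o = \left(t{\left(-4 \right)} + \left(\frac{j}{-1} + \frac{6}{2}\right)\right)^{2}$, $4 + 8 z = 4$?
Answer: $- \frac{4067}{4} \approx -1016.8$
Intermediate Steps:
$z = 0$ ($z = - \frac{1}{2} + \frac{1}{8} \cdot 4 = - \frac{1}{2} + \frac{1}{2} = 0$)
$j = \frac{5}{2}$ ($j = 1 + \frac{1}{4} \cdot 6 = 1 + \frac{3}{2} = \frac{5}{2} \approx 2.5$)
$t{\left(K \right)} = K$ ($t{\left(K \right)} = 0 \cdot 6 + K = 0 + K = K$)
$o = \frac{49}{4}$ ($o = \left(-4 + \left(\frac{5}{2 \left(-1\right)} + \frac{6}{2}\right)\right)^{2} = \left(-4 + \left(\frac{5}{2} \left(-1\right) + 6 \cdot \frac{1}{2}\right)\right)^{2} = \left(-4 + \left(- \frac{5}{2} + 3\right)\right)^{2} = \left(-4 + \frac{1}{2}\right)^{2} = \left(- \frac{7}{2}\right)^{2} = \frac{49}{4} \approx 12.25$)
$o \left(\left(-52 - -67\right) - 98\right) = \frac{49 \left(\left(-52 - -67\right) - 98\right)}{4} = \frac{49 \left(\left(-52 + 67\right) - 98\right)}{4} = \frac{49 \left(15 - 98\right)}{4} = \frac{49}{4} \left(-83\right) = - \frac{4067}{4}$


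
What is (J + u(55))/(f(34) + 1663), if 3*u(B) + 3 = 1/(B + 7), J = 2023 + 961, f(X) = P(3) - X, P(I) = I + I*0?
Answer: 554839/303552 ≈ 1.8278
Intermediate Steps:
P(I) = I (P(I) = I + 0 = I)
f(X) = 3 - X
J = 2984
u(B) = -1 + 1/(3*(7 + B)) (u(B) = -1 + 1/(3*(B + 7)) = -1 + 1/(3*(7 + B)))
(J + u(55))/(f(34) + 1663) = (2984 + (-20/3 - 1*55)/(7 + 55))/((3 - 1*34) + 1663) = (2984 + (-20/3 - 55)/62)/((3 - 34) + 1663) = (2984 + (1/62)*(-185/3))/(-31 + 1663) = (2984 - 185/186)/1632 = (554839/186)*(1/1632) = 554839/303552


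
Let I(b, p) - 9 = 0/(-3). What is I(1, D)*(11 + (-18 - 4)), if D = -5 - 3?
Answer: -99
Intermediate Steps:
D = -8
I(b, p) = 9 (I(b, p) = 9 + 0/(-3) = 9 + 0*(-⅓) = 9 + 0 = 9)
I(1, D)*(11 + (-18 - 4)) = 9*(11 + (-18 - 4)) = 9*(11 - 22) = 9*(-11) = -99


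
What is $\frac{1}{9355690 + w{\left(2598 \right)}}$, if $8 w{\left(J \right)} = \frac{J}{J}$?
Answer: $\frac{8}{74845521} \approx 1.0689 \cdot 10^{-7}$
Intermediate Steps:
$w{\left(J \right)} = \frac{1}{8}$ ($w{\left(J \right)} = \frac{J \frac{1}{J}}{8} = \frac{1}{8} \cdot 1 = \frac{1}{8}$)
$\frac{1}{9355690 + w{\left(2598 \right)}} = \frac{1}{9355690 + \frac{1}{8}} = \frac{1}{\frac{74845521}{8}} = \frac{8}{74845521}$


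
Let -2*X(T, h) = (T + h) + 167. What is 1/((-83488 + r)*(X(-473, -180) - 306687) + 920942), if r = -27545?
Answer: 1/34026317594 ≈ 2.9389e-11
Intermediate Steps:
X(T, h) = -167/2 - T/2 - h/2 (X(T, h) = -((T + h) + 167)/2 = -(167 + T + h)/2 = -167/2 - T/2 - h/2)
1/((-83488 + r)*(X(-473, -180) - 306687) + 920942) = 1/((-83488 - 27545)*((-167/2 - ½*(-473) - ½*(-180)) - 306687) + 920942) = 1/(-111033*((-167/2 + 473/2 + 90) - 306687) + 920942) = 1/(-111033*(243 - 306687) + 920942) = 1/(-111033*(-306444) + 920942) = 1/(34025396652 + 920942) = 1/34026317594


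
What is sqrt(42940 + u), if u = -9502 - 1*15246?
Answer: 4*sqrt(1137) ≈ 134.88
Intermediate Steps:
u = -24748 (u = -9502 - 15246 = -24748)
sqrt(42940 + u) = sqrt(42940 - 24748) = sqrt(18192) = 4*sqrt(1137)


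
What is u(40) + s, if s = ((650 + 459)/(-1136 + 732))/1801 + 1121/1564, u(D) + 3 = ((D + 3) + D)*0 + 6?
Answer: 528478447/142246582 ≈ 3.7152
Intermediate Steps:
u(D) = 3 (u(D) = -3 + (((D + 3) + D)*0 + 6) = -3 + (((3 + D) + D)*0 + 6) = -3 + ((3 + 2*D)*0 + 6) = -3 + (0 + 6) = -3 + 6 = 3)
s = 101738701/142246582 (s = (1109/(-404))*(1/1801) + 1121*(1/1564) = (1109*(-1/404))*(1/1801) + 1121/1564 = -1109/404*1/1801 + 1121/1564 = -1109/727604 + 1121/1564 = 101738701/142246582 ≈ 0.71523)
u(40) + s = 3 + 101738701/142246582 = 528478447/142246582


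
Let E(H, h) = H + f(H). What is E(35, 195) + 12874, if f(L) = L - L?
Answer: 12909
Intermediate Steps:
f(L) = 0
E(H, h) = H (E(H, h) = H + 0 = H)
E(35, 195) + 12874 = 35 + 12874 = 12909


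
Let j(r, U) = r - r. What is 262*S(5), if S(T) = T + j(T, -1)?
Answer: 1310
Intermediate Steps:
j(r, U) = 0
S(T) = T (S(T) = T + 0 = T)
262*S(5) = 262*5 = 1310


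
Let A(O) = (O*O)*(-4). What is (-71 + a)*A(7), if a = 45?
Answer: 5096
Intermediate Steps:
A(O) = -4*O**2 (A(O) = O**2*(-4) = -4*O**2)
(-71 + a)*A(7) = (-71 + 45)*(-4*7**2) = -(-104)*49 = -26*(-196) = 5096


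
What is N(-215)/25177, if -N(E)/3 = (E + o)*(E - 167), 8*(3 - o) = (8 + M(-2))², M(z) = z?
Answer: -248109/25177 ≈ -9.8546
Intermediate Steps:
o = -3/2 (o = 3 - (8 - 2)²/8 = 3 - ⅛*6² = 3 - ⅛*36 = 3 - 9/2 = -3/2 ≈ -1.5000)
N(E) = -3*(-167 + E)*(-3/2 + E) (N(E) = -3*(E - 3/2)*(E - 167) = -3*(-3/2 + E)*(-167 + E) = -3*(-167 + E)*(-3/2 + E))
N(-215)/25177 = (-1503/2 - 3*(-215)² + (1011/2)*(-215))/25177 = (-1503/2 - 3*46225 - 217365/2)*(1/25177) = (-1503/2 - 138675 - 217365/2)*(1/25177) = -248109*1/25177 = -248109/25177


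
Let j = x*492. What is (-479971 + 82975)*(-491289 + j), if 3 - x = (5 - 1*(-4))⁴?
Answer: 1475961653700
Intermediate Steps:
x = -6558 (x = 3 - (5 - 1*(-4))⁴ = 3 - (5 + 4)⁴ = 3 - 1*9⁴ = 3 - 1*6561 = 3 - 6561 = -6558)
j = -3226536 (j = -6558*492 = -3226536)
(-479971 + 82975)*(-491289 + j) = (-479971 + 82975)*(-491289 - 3226536) = -396996*(-3717825) = 1475961653700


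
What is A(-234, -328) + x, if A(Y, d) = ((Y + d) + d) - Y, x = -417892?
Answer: -418548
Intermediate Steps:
A(Y, d) = 2*d (A(Y, d) = (Y + 2*d) - Y = 2*d)
A(-234, -328) + x = 2*(-328) - 417892 = -656 - 417892 = -418548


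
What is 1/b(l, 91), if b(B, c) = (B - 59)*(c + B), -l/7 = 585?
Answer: 1/16632616 ≈ 6.0123e-8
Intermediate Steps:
l = -4095 (l = -7*585 = -4095)
b(B, c) = (-59 + B)*(B + c)
1/b(l, 91) = 1/((-4095)² - 59*(-4095) - 59*91 - 4095*91) = 1/(16769025 + 241605 - 5369 - 372645) = 1/16632616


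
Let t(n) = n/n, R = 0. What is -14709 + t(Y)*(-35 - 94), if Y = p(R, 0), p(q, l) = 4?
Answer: -14838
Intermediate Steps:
Y = 4
t(n) = 1
-14709 + t(Y)*(-35 - 94) = -14709 + 1*(-35 - 94) = -14709 + 1*(-129) = -14709 - 129 = -14838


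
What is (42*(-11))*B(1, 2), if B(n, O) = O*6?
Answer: -5544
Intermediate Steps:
B(n, O) = 6*O
(42*(-11))*B(1, 2) = (42*(-11))*(6*2) = -462*12 = -5544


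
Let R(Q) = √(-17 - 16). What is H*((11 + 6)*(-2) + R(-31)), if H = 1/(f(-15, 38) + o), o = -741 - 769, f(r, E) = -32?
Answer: 17/771 - I*√33/1542 ≈ 0.022049 - 0.0037254*I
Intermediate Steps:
o = -1510
R(Q) = I*√33 (R(Q) = √(-33) = I*√33)
H = -1/1542 (H = 1/(-32 - 1510) = 1/(-1542) = -1/1542 ≈ -0.00064851)
H*((11 + 6)*(-2) + R(-31)) = -((11 + 6)*(-2) + I*√33)/1542 = -(17*(-2) + I*√33)/1542 = -(-34 + I*√33)/1542 = 17/771 - I*√33/1542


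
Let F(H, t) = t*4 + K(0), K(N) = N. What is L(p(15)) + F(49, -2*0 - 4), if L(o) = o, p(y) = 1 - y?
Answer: -30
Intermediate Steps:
F(H, t) = 4*t (F(H, t) = t*4 + 0 = 4*t + 0 = 4*t)
L(p(15)) + F(49, -2*0 - 4) = (1 - 1*15) + 4*(-2*0 - 4) = (1 - 15) + 4*(0 - 4) = -14 + 4*(-4) = -14 - 16 = -30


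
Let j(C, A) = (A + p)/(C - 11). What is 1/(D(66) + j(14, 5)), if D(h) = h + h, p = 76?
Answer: 1/159 ≈ 0.0062893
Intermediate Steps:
D(h) = 2*h
j(C, A) = (76 + A)/(-11 + C) (j(C, A) = (A + 76)/(C - 11) = (76 + A)/(-11 + C))
1/(D(66) + j(14, 5)) = 1/(2*66 + (76 + 5)/(-11 + 14)) = 1/(132 + 81/3) = 1/(132 + (⅓)*81) = 1/(132 + 27) = 1/159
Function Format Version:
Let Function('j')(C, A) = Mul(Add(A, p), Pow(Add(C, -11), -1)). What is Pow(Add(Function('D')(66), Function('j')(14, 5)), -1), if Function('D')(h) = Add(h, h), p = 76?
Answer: Rational(1, 159) ≈ 0.0062893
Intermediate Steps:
Function('D')(h) = Mul(2, h)
Function('j')(C, A) = Mul(Pow(Add(-11, C), -1), Add(76, A)) (Function('j')(C, A) = Mul(Add(A, 76), Pow(Add(C, -11), -1)) = Mul(Add(76, A), Pow(Add(-11, C), -1)) = Mul(Pow(Add(-11, C), -1), Add(76, A)))
Pow(Add(Function('D')(66), Function('j')(14, 5)), -1) = Pow(Add(Mul(2, 66), Mul(Pow(Add(-11, 14), -1), Add(76, 5))), -1) = Pow(Add(132, Mul(Pow(3, -1), 81)), -1) = Pow(Add(132, Mul(Rational(1, 3), 81)), -1) = Pow(Add(132, 27), -1) = Pow(159, -1) = Rational(1, 159)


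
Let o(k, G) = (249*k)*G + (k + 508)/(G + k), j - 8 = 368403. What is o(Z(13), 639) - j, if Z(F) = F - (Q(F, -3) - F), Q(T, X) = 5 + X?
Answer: 2287518271/663 ≈ 3.4503e+6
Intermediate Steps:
j = 368411 (j = 8 + 368403 = 368411)
Z(F) = -2 + 2*F (Z(F) = F - ((5 - 3) - F) = F - (2 - F) = F + (-2 + F) = -2 + 2*F)
o(k, G) = (508 + k)/(G + k) + 249*G*k (o(k, G) = 249*G*k + (508 + k)/(G + k) = (508 + k)/(G + k) + 249*G*k)
o(Z(13), 639) - j = (508 + (-2 + 2*13) + 249*639*(-2 + 2*13)² + 249*(-2 + 2*13)*639²)/(639 + (-2 + 2*13)) - 1*368411 = (508 + (-2 + 26) + 249*639*(-2 + 26)² + 249*(-2 + 26)*408321)/(639 + (-2 + 26)) - 368411 = (508 + 24 + 249*639*24² + 249*24*408321)/(639 + 24) - 368411 = (508 + 24 + 249*639*576 + 2440126296)/663 - 368411 = (508 + 24 + 91647936 + 2440126296)/663 - 368411 = (1/663)*2531774764 - 368411 = 2531774764/663 - 368411 = 2287518271/663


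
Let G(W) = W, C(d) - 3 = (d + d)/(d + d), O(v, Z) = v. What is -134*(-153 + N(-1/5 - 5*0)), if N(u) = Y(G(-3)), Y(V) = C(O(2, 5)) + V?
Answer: 20368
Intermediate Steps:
C(d) = 4 (C(d) = 3 + (d + d)/(d + d) = 3 + (2*d)/((2*d)) = 3 + (2*d)*(1/(2*d)) = 3 + 1 = 4)
Y(V) = 4 + V
N(u) = 1 (N(u) = 4 - 3 = 1)
-134*(-153 + N(-1/5 - 5*0)) = -134*(-153 + 1) = -134*(-152) = 20368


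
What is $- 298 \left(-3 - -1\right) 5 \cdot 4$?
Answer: $11920$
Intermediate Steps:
$- 298 \left(-3 - -1\right) 5 \cdot 4 = - 298 \left(-3 + 1\right) 5 \cdot 4 = - 298 \left(-2\right) 5 \cdot 4 = - 298 \left(\left(-10\right) 4\right) = \left(-298\right) \left(-40\right) = 11920$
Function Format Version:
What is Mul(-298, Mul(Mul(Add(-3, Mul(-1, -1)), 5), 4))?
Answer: 11920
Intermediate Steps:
Mul(-298, Mul(Mul(Add(-3, Mul(-1, -1)), 5), 4)) = Mul(-298, Mul(Mul(Add(-3, 1), 5), 4)) = Mul(-298, Mul(Mul(-2, 5), 4)) = Mul(-298, Mul(-10, 4)) = Mul(-298, -40) = 11920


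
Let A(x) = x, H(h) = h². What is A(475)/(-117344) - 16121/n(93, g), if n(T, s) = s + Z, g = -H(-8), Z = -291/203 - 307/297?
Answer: 1500667623709/6187382368 ≈ 242.54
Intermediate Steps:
Z = -148748/60291 (Z = -291*1/203 - 307*1/297 = -291/203 - 307/297 = -148748/60291 ≈ -2.4672)
g = -64 (g = -1*(-8)² = -1*64 = -64)
n(T, s) = -148748/60291 + s (n(T, s) = s - 148748/60291 = -148748/60291 + s)
A(475)/(-117344) - 16121/n(93, g) = 475/(-117344) - 16121/(-148748/60291 - 64) = 475*(-1/117344) - 16121/(-4007372/60291) = -25/6176 - 16121*(-60291/4007372) = -25/6176 + 971951211/4007372 = 1500667623709/6187382368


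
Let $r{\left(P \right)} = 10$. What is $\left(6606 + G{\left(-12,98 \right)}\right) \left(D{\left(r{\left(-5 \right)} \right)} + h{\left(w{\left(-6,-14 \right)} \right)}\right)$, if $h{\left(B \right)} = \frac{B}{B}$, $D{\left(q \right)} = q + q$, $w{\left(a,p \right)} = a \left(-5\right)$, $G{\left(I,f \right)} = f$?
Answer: $140784$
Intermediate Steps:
$w{\left(a,p \right)} = - 5 a$
$D{\left(q \right)} = 2 q$
$h{\left(B \right)} = 1$
$\left(6606 + G{\left(-12,98 \right)}\right) \left(D{\left(r{\left(-5 \right)} \right)} + h{\left(w{\left(-6,-14 \right)} \right)}\right) = \left(6606 + 98\right) \left(2 \cdot 10 + 1\right) = 6704 \left(20 + 1\right) = 6704 \cdot 21 = 140784$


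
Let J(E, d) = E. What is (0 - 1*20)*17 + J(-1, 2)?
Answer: -341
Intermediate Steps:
(0 - 1*20)*17 + J(-1, 2) = (0 - 1*20)*17 - 1 = (0 - 20)*17 - 1 = -20*17 - 1 = -340 - 1 = -341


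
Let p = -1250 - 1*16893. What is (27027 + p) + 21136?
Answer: 30020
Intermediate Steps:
p = -18143 (p = -1250 - 16893 = -18143)
(27027 + p) + 21136 = (27027 - 18143) + 21136 = 8884 + 21136 = 30020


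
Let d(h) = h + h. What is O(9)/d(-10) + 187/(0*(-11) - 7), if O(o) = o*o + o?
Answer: -437/14 ≈ -31.214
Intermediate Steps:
d(h) = 2*h
O(o) = o + o**2 (O(o) = o**2 + o = o + o**2)
O(9)/d(-10) + 187/(0*(-11) - 7) = (9*(1 + 9))/((2*(-10))) + 187/(0*(-11) - 7) = (9*10)/(-20) + 187/(0 - 7) = 90*(-1/20) + 187/(-7) = -9/2 + 187*(-1/7) = -9/2 - 187/7 = -437/14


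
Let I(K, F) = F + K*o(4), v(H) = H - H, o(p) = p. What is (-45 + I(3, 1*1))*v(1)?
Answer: 0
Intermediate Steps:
v(H) = 0
I(K, F) = F + 4*K (I(K, F) = F + K*4 = F + 4*K)
(-45 + I(3, 1*1))*v(1) = (-45 + (1*1 + 4*3))*0 = (-45 + (1 + 12))*0 = (-45 + 13)*0 = -32*0 = 0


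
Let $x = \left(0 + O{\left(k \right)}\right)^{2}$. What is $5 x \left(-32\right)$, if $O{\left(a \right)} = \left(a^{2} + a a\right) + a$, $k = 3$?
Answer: $-70560$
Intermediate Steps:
$O{\left(a \right)} = a + 2 a^{2}$ ($O{\left(a \right)} = \left(a^{2} + a^{2}\right) + a = 2 a^{2} + a = a + 2 a^{2}$)
$x = 441$ ($x = \left(0 + 3 \left(1 + 2 \cdot 3\right)\right)^{2} = \left(0 + 3 \left(1 + 6\right)\right)^{2} = \left(0 + 3 \cdot 7\right)^{2} = \left(0 + 21\right)^{2} = 21^{2} = 441$)
$5 x \left(-32\right) = 5 \cdot 441 \left(-32\right) = 2205 \left(-32\right) = -70560$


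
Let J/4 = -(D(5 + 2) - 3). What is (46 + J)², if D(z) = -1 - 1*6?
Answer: 7396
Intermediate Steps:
D(z) = -7 (D(z) = -1 - 6 = -7)
J = 40 (J = 4*(-(-7 - 3)) = 4*(-1*(-10)) = 4*10 = 40)
(46 + J)² = (46 + 40)² = 86² = 7396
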